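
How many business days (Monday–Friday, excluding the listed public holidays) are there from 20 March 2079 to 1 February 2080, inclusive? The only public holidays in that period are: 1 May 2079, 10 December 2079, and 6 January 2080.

20 March 2079 is a Monday.
The range spans 319 days (inclusive of both endpoints).
319 = 7 × 45 + 4, so there are 45 full weeks plus 4 extra days.
Each full week contributes 5 weekdays (Mon–Fri): 45 × 5 = 225.
The 4 extra days are Mon, Tue, Wed, Thu — 4 of them qualify.
Total: 225 + 4 = 229.
Holidays: 1 May 2079 (Mon); 10 December 2079 (Sun); 6 January 2080 (Sat).
1 of the 3 holidays fall on weekdays; the rest are weekends and were already excluded.
Business days: 229 − 1 = 228.

228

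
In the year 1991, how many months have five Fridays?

4

A month has five Fridays exactly when Friday falls within its first (length − 28) days.
Jan: 31 days, starts Tue → 5 of Tue, Wed, Thu
Feb: 28 days, starts Fri → 5 of (none)
Mar: 31 days, starts Fri → 5 of Fri, Sat, Sun ✓
Apr: 30 days, starts Mon → 5 of Mon, Tue
May: 31 days, starts Wed → 5 of Wed, Thu, Fri ✓
Jun: 30 days, starts Sat → 5 of Sat, Sun
Jul: 31 days, starts Mon → 5 of Mon, Tue, Wed
Aug: 31 days, starts Thu → 5 of Thu, Fri, Sat ✓
Sep: 30 days, starts Sun → 5 of Sun, Mon
Oct: 31 days, starts Tue → 5 of Tue, Wed, Thu
Nov: 30 days, starts Fri → 5 of Fri, Sat ✓
Dec: 31 days, starts Sun → 5 of Sun, Mon, Tue
Months with five Fridays: Mar, May, Aug, Nov.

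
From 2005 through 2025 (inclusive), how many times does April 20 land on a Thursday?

3

Day of week of April 20 in each year:
2005: Wed, 2006: Thu ✓, 2007: Fri, 2008: Sun, 2009: Mon, 2010: Tue, 2011: Wed, 2012: Fri, 2013: Sat, 2014: Sun, 2015: Mon, 2016: Wed, 2017: Thu ✓, 2018: Fri, 2019: Sat, 2020: Mon, 2021: Tue, 2022: Wed, 2023: Thu ✓, 2024: Sat, 2025: Sun
Thursdays: 2006, 2017, 2023.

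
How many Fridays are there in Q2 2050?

13

Apr 1, 2050 is a Friday.
From Apr 1, 2050 to Jun 30, 2050 is 91 days inclusive.
91 = 7 × 13, so the span is exactly 13 full weeks.
Each full week contributes one Friday: 13 so far.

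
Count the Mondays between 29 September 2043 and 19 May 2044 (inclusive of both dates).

33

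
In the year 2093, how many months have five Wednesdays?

A month has five Wednesdays exactly when Wednesday falls within its first (length − 28) days.
Jan: 31 days, starts Thu → 5 of Thu, Fri, Sat
Feb: 28 days, starts Sun → 5 of (none)
Mar: 31 days, starts Sun → 5 of Sun, Mon, Tue
Apr: 30 days, starts Wed → 5 of Wed, Thu ✓
May: 31 days, starts Fri → 5 of Fri, Sat, Sun
Jun: 30 days, starts Mon → 5 of Mon, Tue
Jul: 31 days, starts Wed → 5 of Wed, Thu, Fri ✓
Aug: 31 days, starts Sat → 5 of Sat, Sun, Mon
Sep: 30 days, starts Tue → 5 of Tue, Wed ✓
Oct: 31 days, starts Thu → 5 of Thu, Fri, Sat
Nov: 30 days, starts Sun → 5 of Sun, Mon
Dec: 31 days, starts Tue → 5 of Tue, Wed, Thu ✓
Months with five Wednesdays: Apr, Jul, Sep, Dec.

4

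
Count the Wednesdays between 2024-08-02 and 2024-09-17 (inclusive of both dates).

6 Wednesdays

2024-08-02 is a Friday.
The range spans 47 days (inclusive of both endpoints).
47 = 7 × 6 + 5, so there are 6 full weeks plus 5 extra days.
Each full week contributes one Wednesday: 6 so far.
The 5 extra days are Fri, Sat, Sun, Mon, Tue — none qualify.
Total: 6 + 0 = 6.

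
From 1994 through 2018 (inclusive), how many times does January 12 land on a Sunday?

3

Day of week of January 12 in each year:
1994: Wed, 1995: Thu, 1996: Fri, 1997: Sun ✓, 1998: Mon, 1999: Tue, 2000: Wed, 2001: Fri, 2002: Sat, 2003: Sun ✓, 2004: Mon, 2005: Wed, 2006: Thu, 2007: Fri, 2008: Sat, 2009: Mon, 2010: Tue, 2011: Wed, 2012: Thu, 2013: Sat, 2014: Sun ✓, 2015: Mon, 2016: Tue, 2017: Thu, 2018: Fri
Sundays: 1997, 2003, 2014.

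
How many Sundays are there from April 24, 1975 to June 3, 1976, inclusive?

58 Sundays

April 24, 1975 is a Thursday.
From April 24, 1975 to June 3, 1976 is 407 days inclusive.
407 = 7 × 58 + 1, so there are 58 full weeks plus 1 extra day.
Each full week contributes one Sunday: 58 so far.
The 1 extra day is Thu — none qualify.
Total: 58 + 0 = 58.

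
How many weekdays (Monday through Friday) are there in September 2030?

September 1, 2030 is a Sunday.
The range spans 30 days (inclusive of both endpoints).
30 = 7 × 4 + 2, so there are 4 full weeks plus 2 extra days.
Each full week contributes 5 weekdays (Mon–Fri): 4 × 5 = 20.
The 2 extra days are Sun, Mon — 1 of them qualifies.
Total: 20 + 1 = 21.

21 weekdays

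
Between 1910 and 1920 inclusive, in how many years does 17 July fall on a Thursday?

2

Day of week of July 17 in each year:
1910: Sun, 1911: Mon, 1912: Wed, 1913: Thu ✓, 1914: Fri, 1915: Sat, 1916: Mon, 1917: Tue, 1918: Wed, 1919: Thu ✓, 1920: Sat
Thursdays: 1913, 1919.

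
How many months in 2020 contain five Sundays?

4

A month has five Sundays exactly when Sunday falls within its first (length − 28) days.
Jan: 31 days, starts Wed → 5 of Wed, Thu, Fri
Feb: 29 days, starts Sat → 5 of Sat
Mar: 31 days, starts Sun → 5 of Sun, Mon, Tue ✓
Apr: 30 days, starts Wed → 5 of Wed, Thu
May: 31 days, starts Fri → 5 of Fri, Sat, Sun ✓
Jun: 30 days, starts Mon → 5 of Mon, Tue
Jul: 31 days, starts Wed → 5 of Wed, Thu, Fri
Aug: 31 days, starts Sat → 5 of Sat, Sun, Mon ✓
Sep: 30 days, starts Tue → 5 of Tue, Wed
Oct: 31 days, starts Thu → 5 of Thu, Fri, Sat
Nov: 30 days, starts Sun → 5 of Sun, Mon ✓
Dec: 31 days, starts Tue → 5 of Tue, Wed, Thu
Months with five Sundays: Mar, May, Aug, Nov.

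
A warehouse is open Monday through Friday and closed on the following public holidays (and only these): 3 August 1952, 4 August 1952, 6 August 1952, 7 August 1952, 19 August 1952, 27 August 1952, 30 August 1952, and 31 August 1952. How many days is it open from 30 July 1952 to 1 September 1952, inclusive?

30 July 1952 is a Wednesday.
The range spans 34 days (inclusive of both endpoints).
34 = 7 × 4 + 6, so there are 4 full weeks plus 6 extra days.
Each full week contributes 5 weekdays (Mon–Fri): 4 × 5 = 20.
The 6 extra days are Wed, Thu, Fri, Sat, Sun, Mon — 4 of them qualify.
Total: 20 + 4 = 24.
Holidays: 3 August 1952 (Sun); 4 August 1952 (Mon); 6 August 1952 (Wed); 7 August 1952 (Thu); 19 August 1952 (Tue); 27 August 1952 (Wed); 30 August 1952 (Sat); 31 August 1952 (Sun).
5 of the 8 holidays fall on weekdays; the rest are weekends and were already excluded.
Business days: 24 − 5 = 19.

19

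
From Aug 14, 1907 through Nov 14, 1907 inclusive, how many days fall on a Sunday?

13

Aug 14, 1907 is a Wednesday.
The range spans 93 days (inclusive of both endpoints).
93 = 7 × 13 + 2, so there are 13 full weeks plus 2 extra days.
Each full week contributes one Sunday: 13 so far.
The 2 extra days are Wednesday, Thursday — none qualify.
Total: 13 + 0 = 13.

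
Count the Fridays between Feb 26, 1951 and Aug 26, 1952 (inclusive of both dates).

78 Fridays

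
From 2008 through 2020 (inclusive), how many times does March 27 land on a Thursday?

2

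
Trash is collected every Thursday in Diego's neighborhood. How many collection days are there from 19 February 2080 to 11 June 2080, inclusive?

19 February 2080 is a Monday.
From 19 February 2080 to 11 June 2080 is 114 days inclusive.
114 = 7 × 16 + 2, so there are 16 full weeks plus 2 extra days.
Each full week contributes one Thursday: 16 so far.
The 2 extra days are Monday, Tuesday — none qualify.
Total: 16 + 0 = 16.

16 Thursdays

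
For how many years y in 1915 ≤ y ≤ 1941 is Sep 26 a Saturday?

3

Day of week of September 26 in each year:
1915: Sun, 1916: Tue, 1917: Wed, 1918: Thu, 1919: Fri, 1920: Sun, 1921: Mon, 1922: Tue, 1923: Wed, 1924: Fri, 1925: Sat ✓, 1926: Sun, 1927: Mon, 1928: Wed, 1929: Thu, 1930: Fri, 1931: Sat ✓, 1932: Mon, 1933: Tue, 1934: Wed, 1935: Thu, 1936: Sat ✓, 1937: Sun, 1938: Mon, 1939: Tue, 1940: Thu, 1941: Fri
Saturdays: 1925, 1931, 1936.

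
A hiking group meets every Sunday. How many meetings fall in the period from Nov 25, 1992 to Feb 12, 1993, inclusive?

Nov 25, 1992 is a Wednesday.
That's 80 days from start to end, counting both.
80 = 7 × 11 + 3, so there are 11 full weeks plus 3 extra days.
Each full week contributes one Sunday: 11 so far.
The 3 extra days are Wednesday, Thursday, Friday — none qualify.
Total: 11 + 0 = 11.

11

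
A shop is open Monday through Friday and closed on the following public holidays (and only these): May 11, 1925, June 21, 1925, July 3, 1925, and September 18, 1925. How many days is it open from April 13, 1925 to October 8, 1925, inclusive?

126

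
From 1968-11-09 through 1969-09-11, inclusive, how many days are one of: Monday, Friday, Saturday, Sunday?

175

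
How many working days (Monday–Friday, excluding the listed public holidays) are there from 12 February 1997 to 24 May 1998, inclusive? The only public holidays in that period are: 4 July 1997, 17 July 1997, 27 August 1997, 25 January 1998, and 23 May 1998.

12 February 1997 is a Wednesday.
From 12 February 1997 to 24 May 1998 is 467 days inclusive.
467 = 7 × 66 + 5, so there are 66 full weeks plus 5 extra days.
Each full week contributes 5 weekdays (Mon–Fri): 66 × 5 = 330.
The 5 extra days are Wed, Thu, Fri, Sat, Sun — 3 of them qualify.
Total: 330 + 3 = 333.
Holidays: 4 July 1997 (Fri); 17 July 1997 (Thu); 27 August 1997 (Wed); 25 January 1998 (Sun); 23 May 1998 (Sat).
3 of the 5 holidays fall on weekdays; the rest are weekends and were already excluded.
Business days: 333 − 3 = 330.

330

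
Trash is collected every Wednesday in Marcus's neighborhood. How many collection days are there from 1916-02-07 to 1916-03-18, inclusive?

6

1916-02-07 is a Monday.
That's 41 days from start to end, counting both.
41 = 7 × 5 + 6, so there are 5 full weeks plus 6 extra days.
Each full week contributes one Wednesday: 5 so far.
The 6 extra days are Monday, Tuesday, Wednesday, Thursday, Friday, Saturday — 1 of them qualifies.
Total: 5 + 1 = 6.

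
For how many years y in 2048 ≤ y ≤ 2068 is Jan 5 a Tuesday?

Day of week of January 5 in each year:
2048: Sun, 2049: Tue ✓, 2050: Wed, 2051: Thu, 2052: Fri, 2053: Sun, 2054: Mon, 2055: Tue ✓, 2056: Wed, 2057: Fri, 2058: Sat, 2059: Sun, 2060: Mon, 2061: Wed, 2062: Thu, 2063: Fri, 2064: Sat, 2065: Mon, 2066: Tue ✓, 2067: Wed, 2068: Thu
Tuesdays: 2049, 2055, 2066.

3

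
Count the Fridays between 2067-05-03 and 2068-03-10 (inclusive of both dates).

45

2067-05-03 is a Tuesday.
The range spans 313 days (inclusive of both endpoints).
313 = 7 × 44 + 5, so there are 44 full weeks plus 5 extra days.
Each full week contributes one Friday: 44 so far.
The 5 extra days are Tuesday, Wednesday, Thursday, Friday, Saturday — 1 of them qualifies.
Total: 44 + 1 = 45.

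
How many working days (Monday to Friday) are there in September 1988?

September 1, 1988 is a Thursday.
The range spans 30 days (inclusive of both endpoints).
30 = 7 × 4 + 2, so there are 4 full weeks plus 2 extra days.
Each full week contributes 5 weekdays (Mon–Fri): 4 × 5 = 20.
The 2 extra days are Thu, Fri — 2 of them qualify.
Total: 20 + 2 = 22.

22 weekdays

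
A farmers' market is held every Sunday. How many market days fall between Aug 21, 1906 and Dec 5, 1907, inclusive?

67

Aug 21, 1906 is a Tuesday.
From Aug 21, 1906 to Dec 5, 1907 is 472 days inclusive.
472 = 7 × 67 + 3, so there are 67 full weeks plus 3 extra days.
Each full week contributes one Sunday: 67 so far.
The 3 extra days are Tue, Wed, Thu — none qualify.
Total: 67 + 0 = 67.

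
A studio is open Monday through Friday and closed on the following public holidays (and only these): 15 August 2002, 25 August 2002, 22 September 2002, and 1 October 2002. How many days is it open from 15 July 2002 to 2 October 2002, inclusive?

56

15 July 2002 is a Monday.
The range spans 80 days (inclusive of both endpoints).
80 = 7 × 11 + 3, so there are 11 full weeks plus 3 extra days.
Each full week contributes 5 weekdays (Mon–Fri): 11 × 5 = 55.
The 3 extra days are Monday, Tuesday, Wednesday — 3 of them qualify.
Total: 55 + 3 = 58.
Holidays: 15 August 2002 (Thu); 25 August 2002 (Sun); 22 September 2002 (Sun); 1 October 2002 (Tue).
2 of the 4 holidays fall on weekdays; the rest are weekends and were already excluded.
Business days: 58 − 2 = 56.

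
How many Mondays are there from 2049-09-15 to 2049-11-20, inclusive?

2049-09-15 is a Wednesday.
That's 67 days from start to end, counting both.
67 = 7 × 9 + 4, so there are 9 full weeks plus 4 extra days.
Each full week contributes one Monday: 9 so far.
The 4 extra days are Wednesday, Thursday, Friday, Saturday — none qualify.
Total: 9 + 0 = 9.

9 Mondays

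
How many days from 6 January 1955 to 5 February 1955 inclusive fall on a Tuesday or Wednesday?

6 January 1955 is a Thursday.
From 6 January 1955 to 5 February 1955 is 31 days inclusive.
31 = 7 × 4 + 3, so there are 4 full weeks plus 3 extra days.
Each full week contributes 2 days from the set (Tue, Wed): 4 × 2 = 8.
The 3 extra days are Thu, Fri, Sat — none qualify.
Total: 8 + 0 = 8.

8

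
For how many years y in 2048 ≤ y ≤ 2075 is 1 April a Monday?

4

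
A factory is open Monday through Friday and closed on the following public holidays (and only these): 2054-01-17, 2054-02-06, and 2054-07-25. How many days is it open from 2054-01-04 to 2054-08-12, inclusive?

2054-01-04 is a Sunday.
From 2054-01-04 to 2054-08-12 is 221 days inclusive.
221 = 7 × 31 + 4, so there are 31 full weeks plus 4 extra days.
Each full week contributes 5 weekdays (Mon–Fri): 31 × 5 = 155.
The 4 extra days are Sun, Mon, Tue, Wed — 3 of them qualify.
Total: 155 + 3 = 158.
Holidays: 2054-01-17 (Sat); 2054-02-06 (Fri); 2054-07-25 (Sat).
1 of the 3 holidays fall on weekdays; the rest are weekends and were already excluded.
Business days: 158 − 1 = 157.

157 working days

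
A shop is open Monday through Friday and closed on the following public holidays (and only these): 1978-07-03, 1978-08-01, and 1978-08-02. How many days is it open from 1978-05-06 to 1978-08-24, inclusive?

76

1978-05-06 is a Saturday.
That's 111 days from start to end, counting both.
111 = 7 × 15 + 6, so there are 15 full weeks plus 6 extra days.
Each full week contributes 5 weekdays (Mon–Fri): 15 × 5 = 75.
The 6 extra days are Sat, Sun, Mon, Tue, Wed, Thu — 4 of them qualify.
Total: 75 + 4 = 79.
Holidays: 1978-07-03 (Mon); 1978-08-01 (Tue); 1978-08-02 (Wed).
All 3 holidays fall on weekdays, so subtract 3.
Business days: 79 − 3 = 76.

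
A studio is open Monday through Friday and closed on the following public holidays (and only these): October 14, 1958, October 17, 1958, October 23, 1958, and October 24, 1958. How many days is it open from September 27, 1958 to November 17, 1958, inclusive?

32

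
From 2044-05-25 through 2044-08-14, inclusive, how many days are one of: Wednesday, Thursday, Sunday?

2044-05-25 is a Wednesday.
The range spans 82 days (inclusive of both endpoints).
82 = 7 × 11 + 5, so there are 11 full weeks plus 5 extra days.
Each full week contributes 3 days from the set (Wed, Thu, Sun): 11 × 3 = 33.
The 5 extra days are Wednesday, Thursday, Friday, Saturday, Sunday — 3 of them qualify.
Total: 33 + 3 = 36.

36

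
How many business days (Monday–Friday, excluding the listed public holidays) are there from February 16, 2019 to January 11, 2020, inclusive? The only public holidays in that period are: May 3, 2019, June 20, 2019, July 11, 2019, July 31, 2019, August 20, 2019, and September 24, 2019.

February 16, 2019 is a Saturday.
The range spans 330 days (inclusive of both endpoints).
330 = 7 × 47 + 1, so there are 47 full weeks plus 1 extra day.
Each full week contributes 5 weekdays (Mon–Fri): 47 × 5 = 235.
The 1 extra day is Saturday — none qualify.
Total: 235 + 0 = 235.
Holidays: May 3, 2019 (Fri); June 20, 2019 (Thu); July 11, 2019 (Thu); July 31, 2019 (Wed); August 20, 2019 (Tue); September 24, 2019 (Tue).
All 6 holidays fall on weekdays, so subtract 6.
Business days: 235 − 6 = 229.

229 business days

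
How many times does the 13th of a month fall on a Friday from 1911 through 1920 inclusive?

17

Friday-the-13ths by year:
1911: Jan, Oct
1912: Sep, Dec
1913: Jun
1914: Feb, Mar, Nov
1915: Aug
1916: Oct
1917: Apr, Jul
1918: Sep, Dec
1919: Jun
1920: Feb, Aug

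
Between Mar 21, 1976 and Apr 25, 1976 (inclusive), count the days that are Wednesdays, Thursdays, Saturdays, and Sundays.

Mar 21, 1976 is a Sunday.
That's 36 days from start to end, counting both.
36 = 7 × 5 + 1, so there are 5 full weeks plus 1 extra day.
Each full week contributes 4 days from the set (Wed, Thu, Sat, Sun): 5 × 4 = 20.
The 1 extra day is Sun — 1 of them qualifies.
Total: 20 + 1 = 21.

21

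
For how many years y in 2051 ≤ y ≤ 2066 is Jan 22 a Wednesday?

Day of week of January 22 in each year:
2051: Sun, 2052: Mon, 2053: Wed ✓, 2054: Thu, 2055: Fri, 2056: Sat, 2057: Mon, 2058: Tue, 2059: Wed ✓, 2060: Thu, 2061: Sat, 2062: Sun, 2063: Mon, 2064: Tue, 2065: Thu, 2066: Fri
Wednesdays: 2053, 2059.

2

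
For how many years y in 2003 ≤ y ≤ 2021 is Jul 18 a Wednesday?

Day of week of July 18 in each year:
2003: Fri, 2004: Sun, 2005: Mon, 2006: Tue, 2007: Wed ✓, 2008: Fri, 2009: Sat, 2010: Sun, 2011: Mon, 2012: Wed ✓, 2013: Thu, 2014: Fri, 2015: Sat, 2016: Mon, 2017: Tue, 2018: Wed ✓, 2019: Thu, 2020: Sat, 2021: Sun
Wednesdays: 2007, 2012, 2018.

3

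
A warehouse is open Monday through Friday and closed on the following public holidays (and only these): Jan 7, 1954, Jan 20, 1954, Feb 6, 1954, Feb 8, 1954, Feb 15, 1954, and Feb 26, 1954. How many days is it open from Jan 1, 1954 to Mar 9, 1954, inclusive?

Jan 1, 1954 is a Friday.
That's 68 days from start to end, counting both.
68 = 7 × 9 + 5, so there are 9 full weeks plus 5 extra days.
Each full week contributes 5 weekdays (Mon–Fri): 9 × 5 = 45.
The 5 extra days are Friday, Saturday, Sunday, Monday, Tuesday — 3 of them qualify.
Total: 45 + 3 = 48.
Holidays: Jan 7, 1954 (Thu); Jan 20, 1954 (Wed); Feb 6, 1954 (Sat); Feb 8, 1954 (Mon); Feb 15, 1954 (Mon); Feb 26, 1954 (Fri).
5 of the 6 holidays fall on weekdays; the rest are weekends and were already excluded.
Business days: 48 − 5 = 43.

43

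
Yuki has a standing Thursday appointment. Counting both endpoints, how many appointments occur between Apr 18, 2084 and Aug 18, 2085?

70 Thursdays

Apr 18, 2084 is a Tuesday.
The range spans 488 days (inclusive of both endpoints).
488 = 7 × 69 + 5, so there are 69 full weeks plus 5 extra days.
Each full week contributes one Thursday: 69 so far.
The 5 extra days are Tuesday, Wednesday, Thursday, Friday, Saturday — 1 of them qualifies.
Total: 69 + 1 = 70.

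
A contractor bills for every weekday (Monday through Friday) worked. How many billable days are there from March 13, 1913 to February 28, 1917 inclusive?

March 13, 1913 is a Thursday.
That's 1449 days from start to end, counting both.
1449 = 7 × 207, so the span is exactly 207 full weeks.
Each full week contributes 5 weekdays (Mon–Fri): 207 × 5 = 1035.
Total: 1035.

1035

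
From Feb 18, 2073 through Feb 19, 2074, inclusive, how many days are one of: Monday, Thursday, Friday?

157

Feb 18, 2073 is a Saturday.
That's 367 days from start to end, counting both.
367 = 7 × 52 + 3, so there are 52 full weeks plus 3 extra days.
Each full week contributes 3 days from the set (Mon, Thu, Fri): 52 × 3 = 156.
The 3 extra days are Sat, Sun, Mon — 1 of them qualifies.
Total: 156 + 1 = 157.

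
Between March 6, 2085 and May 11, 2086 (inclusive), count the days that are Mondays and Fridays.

123

March 6, 2085 is a Tuesday.
From March 6, 2085 to May 11, 2086 is 432 days inclusive.
432 = 7 × 61 + 5, so there are 61 full weeks plus 5 extra days.
Each full week contributes 2 days from the set (Mon, Fri): 61 × 2 = 122.
The 5 extra days are Tue, Wed, Thu, Fri, Sat — 1 of them qualifies.
Total: 122 + 1 = 123.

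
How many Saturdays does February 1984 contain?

1 February 1984 is a Wednesday.
That's 29 days from start to end, counting both.
29 = 7 × 4 + 1, so there are 4 full weeks plus 1 extra day.
Each full week contributes one Saturday: 4 so far.
The 1 extra day is Wednesday — none qualify.
Total: 4 + 0 = 4.

4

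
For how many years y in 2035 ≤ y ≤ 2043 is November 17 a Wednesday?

1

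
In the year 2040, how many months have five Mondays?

5

A month has five Mondays exactly when Monday falls within its first (length − 28) days.
Jan: 31 days, starts Sun → 5 of Sun, Mon, Tue ✓
Feb: 29 days, starts Wed → 5 of Wed
Mar: 31 days, starts Thu → 5 of Thu, Fri, Sat
Apr: 30 days, starts Sun → 5 of Sun, Mon ✓
May: 31 days, starts Tue → 5 of Tue, Wed, Thu
Jun: 30 days, starts Fri → 5 of Fri, Sat
Jul: 31 days, starts Sun → 5 of Sun, Mon, Tue ✓
Aug: 31 days, starts Wed → 5 of Wed, Thu, Fri
Sep: 30 days, starts Sat → 5 of Sat, Sun
Oct: 31 days, starts Mon → 5 of Mon, Tue, Wed ✓
Nov: 30 days, starts Thu → 5 of Thu, Fri
Dec: 31 days, starts Sat → 5 of Sat, Sun, Mon ✓
Months with five Mondays: Jan, Apr, Jul, Oct, Dec.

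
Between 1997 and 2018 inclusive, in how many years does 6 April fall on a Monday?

3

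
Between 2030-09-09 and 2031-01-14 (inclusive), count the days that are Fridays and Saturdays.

2030-09-09 is a Monday.
From 2030-09-09 to 2031-01-14 is 128 days inclusive.
128 = 7 × 18 + 2, so there are 18 full weeks plus 2 extra days.
Each full week contributes 2 days from the set (Fri, Sat): 18 × 2 = 36.
The 2 extra days are Mon, Tue — none qualify.
Total: 36 + 0 = 36.

36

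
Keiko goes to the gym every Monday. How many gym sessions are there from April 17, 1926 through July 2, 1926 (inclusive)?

April 17, 1926 is a Saturday.
That's 77 days from start to end, counting both.
77 = 7 × 11, so the span is exactly 11 full weeks.
Each full week contributes one Monday: 11 so far.
Total: 11.

11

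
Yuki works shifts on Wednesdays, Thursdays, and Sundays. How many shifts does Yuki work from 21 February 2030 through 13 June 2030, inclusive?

21 February 2030 is a Thursday.
The range spans 113 days (inclusive of both endpoints).
113 = 7 × 16 + 1, so there are 16 full weeks plus 1 extra day.
Each full week contributes 3 days from the set (Wed, Thu, Sun): 16 × 3 = 48.
The 1 extra day is Thu — 1 of them qualifies.
Total: 48 + 1 = 49.

49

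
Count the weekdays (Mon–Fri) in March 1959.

1959-03-01 is a Sunday.
That's 31 days from start to end, counting both.
31 = 7 × 4 + 3, so there are 4 full weeks plus 3 extra days.
Each full week contributes 5 weekdays (Mon–Fri): 4 × 5 = 20.
The 3 extra days are Sunday, Monday, Tuesday — 2 of them qualify.
Total: 20 + 2 = 22.

22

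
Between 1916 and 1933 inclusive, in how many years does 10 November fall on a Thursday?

Day of week of November 10 in each year:
1916: Fri, 1917: Sat, 1918: Sun, 1919: Mon, 1920: Wed, 1921: Thu ✓, 1922: Fri, 1923: Sat, 1924: Mon, 1925: Tue, 1926: Wed, 1927: Thu ✓, 1928: Sat, 1929: Sun, 1930: Mon, 1931: Tue, 1932: Thu ✓, 1933: Fri
Thursdays: 1921, 1927, 1932.

3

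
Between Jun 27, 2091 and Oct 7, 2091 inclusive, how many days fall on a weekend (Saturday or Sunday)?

30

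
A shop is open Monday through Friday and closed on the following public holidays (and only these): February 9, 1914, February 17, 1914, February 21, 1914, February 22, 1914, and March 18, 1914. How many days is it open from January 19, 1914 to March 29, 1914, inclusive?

January 19, 1914 is a Monday.
From January 19, 1914 to March 29, 1914 is 70 days inclusive.
70 = 7 × 10, so the span is exactly 10 full weeks.
Each full week contributes 5 weekdays (Mon–Fri): 10 × 5 = 50.
Holidays: February 9, 1914 (Mon); February 17, 1914 (Tue); February 21, 1914 (Sat); February 22, 1914 (Sun); March 18, 1914 (Wed).
3 of the 5 holidays fall on weekdays; the rest are weekends and were already excluded.
Business days: 50 − 3 = 47.

47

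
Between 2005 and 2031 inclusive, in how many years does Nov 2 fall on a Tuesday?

Day of week of November 2 in each year:
2005: Wed, 2006: Thu, 2007: Fri, 2008: Sun, 2009: Mon, 2010: Tue ✓, 2011: Wed, 2012: Fri, 2013: Sat, 2014: Sun, 2015: Mon, 2016: Wed, 2017: Thu, 2018: Fri, 2019: Sat, 2020: Mon, 2021: Tue ✓, 2022: Wed, 2023: Thu, 2024: Sat, 2025: Sun, 2026: Mon, 2027: Tue ✓, 2028: Thu, 2029: Fri, 2030: Sat, 2031: Sun
Tuesdays: 2010, 2021, 2027.

3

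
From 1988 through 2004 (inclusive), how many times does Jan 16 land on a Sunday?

Day of week of January 16 in each year:
1988: Sat, 1989: Mon, 1990: Tue, 1991: Wed, 1992: Thu, 1993: Sat, 1994: Sun ✓, 1995: Mon, 1996: Tue, 1997: Thu, 1998: Fri, 1999: Sat, 2000: Sun ✓, 2001: Tue, 2002: Wed, 2003: Thu, 2004: Fri
Sundays: 1994, 2000.

2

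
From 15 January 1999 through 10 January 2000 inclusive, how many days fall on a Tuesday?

51 Tuesdays

15 January 1999 is a Friday.
That's 361 days from start to end, counting both.
361 = 7 × 51 + 4, so there are 51 full weeks plus 4 extra days.
Each full week contributes one Tuesday: 51 so far.
The 4 extra days are Friday, Saturday, Sunday, Monday — none qualify.
Total: 51 + 0 = 51.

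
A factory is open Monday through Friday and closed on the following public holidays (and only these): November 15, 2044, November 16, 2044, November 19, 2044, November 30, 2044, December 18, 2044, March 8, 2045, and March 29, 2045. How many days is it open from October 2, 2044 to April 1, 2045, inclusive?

October 2, 2044 is a Sunday.
That's 182 days from start to end, counting both.
182 = 7 × 26, so the span is exactly 26 full weeks.
Each full week contributes 5 weekdays (Mon–Fri): 26 × 5 = 130.
Holidays: November 15, 2044 (Tue); November 16, 2044 (Wed); November 19, 2044 (Sat); November 30, 2044 (Wed); December 18, 2044 (Sun); March 8, 2045 (Wed); March 29, 2045 (Wed).
5 of the 7 holidays fall on weekdays; the rest are weekends and were already excluded.
Business days: 130 − 5 = 125.

125 working days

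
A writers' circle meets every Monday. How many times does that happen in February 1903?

4

1 February 1903 is a Sunday.
That's 28 days from start to end, counting both.
28 = 7 × 4, so the span is exactly 4 full weeks.
Each full week contributes one Monday: 4 so far.
Total: 4.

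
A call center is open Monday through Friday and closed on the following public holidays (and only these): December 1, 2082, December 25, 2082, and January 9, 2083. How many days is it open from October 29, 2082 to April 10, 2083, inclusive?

115 business days

October 29, 2082 is a Thursday.
That's 164 days from start to end, counting both.
164 = 7 × 23 + 3, so there are 23 full weeks plus 3 extra days.
Each full week contributes 5 weekdays (Mon–Fri): 23 × 5 = 115.
The 3 extra days are Thu, Fri, Sat — 2 of them qualify.
Total: 115 + 2 = 117.
Holidays: December 1, 2082 (Tue); December 25, 2082 (Fri); January 9, 2083 (Sat).
2 of the 3 holidays fall on weekdays; the rest are weekends and were already excluded.
Business days: 117 − 2 = 115.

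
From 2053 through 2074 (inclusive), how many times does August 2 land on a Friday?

2

Day of week of August 2 in each year:
2053: Sat, 2054: Sun, 2055: Mon, 2056: Wed, 2057: Thu, 2058: Fri ✓, 2059: Sat, 2060: Mon, 2061: Tue, 2062: Wed, 2063: Thu, 2064: Sat, 2065: Sun, 2066: Mon, 2067: Tue, 2068: Thu, 2069: Fri ✓, 2070: Sat, 2071: Sun, 2072: Tue, 2073: Wed, 2074: Thu
Fridays: 2058, 2069.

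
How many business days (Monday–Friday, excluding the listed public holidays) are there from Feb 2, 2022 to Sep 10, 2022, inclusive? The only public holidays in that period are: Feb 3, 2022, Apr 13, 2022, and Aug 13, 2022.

156

Feb 2, 2022 is a Wednesday.
That's 221 days from start to end, counting both.
221 = 7 × 31 + 4, so there are 31 full weeks plus 4 extra days.
Each full week contributes 5 weekdays (Mon–Fri): 31 × 5 = 155.
The 4 extra days are Wednesday, Thursday, Friday, Saturday — 3 of them qualify.
Total: 155 + 3 = 158.
Holidays: Feb 3, 2022 (Thu); Apr 13, 2022 (Wed); Aug 13, 2022 (Sat).
2 of the 3 holidays fall on weekdays; the rest are weekends and were already excluded.
Business days: 158 − 2 = 156.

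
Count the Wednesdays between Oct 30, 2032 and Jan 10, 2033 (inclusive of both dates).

10 Wednesdays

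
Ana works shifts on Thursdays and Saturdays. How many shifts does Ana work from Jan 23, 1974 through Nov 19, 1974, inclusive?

86

Jan 23, 1974 is a Wednesday.
From Jan 23, 1974 to Nov 19, 1974 is 301 days inclusive.
301 = 7 × 43, so the span is exactly 43 full weeks.
Each full week contributes 2 days from the set (Thu, Sat): 43 × 2 = 86.
Total: 86.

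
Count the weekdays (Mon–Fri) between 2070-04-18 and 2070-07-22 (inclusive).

68 weekdays

2070-04-18 is a Friday.
That's 96 days from start to end, counting both.
96 = 7 × 13 + 5, so there are 13 full weeks plus 5 extra days.
Each full week contributes 5 weekdays (Mon–Fri): 13 × 5 = 65.
The 5 extra days are Fri, Sat, Sun, Mon, Tue — 3 of them qualify.
Total: 65 + 3 = 68.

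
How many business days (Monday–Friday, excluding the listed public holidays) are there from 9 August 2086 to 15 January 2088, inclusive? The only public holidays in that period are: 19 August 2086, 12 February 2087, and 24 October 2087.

9 August 2086 is a Friday.
From 9 August 2086 to 15 January 2088 is 525 days inclusive.
525 = 7 × 75, so the span is exactly 75 full weeks.
Each full week contributes 5 weekdays (Mon–Fri): 75 × 5 = 375.
Total: 375.
Holidays: 19 August 2086 (Mon); 12 February 2087 (Wed); 24 October 2087 (Fri).
All 3 holidays fall on weekdays, so subtract 3.
Business days: 375 − 3 = 372.

372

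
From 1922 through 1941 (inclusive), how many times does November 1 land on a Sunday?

3

Day of week of November 1 in each year:
1922: Wed, 1923: Thu, 1924: Sat, 1925: Sun ✓, 1926: Mon, 1927: Tue, 1928: Thu, 1929: Fri, 1930: Sat, 1931: Sun ✓, 1932: Tue, 1933: Wed, 1934: Thu, 1935: Fri, 1936: Sun ✓, 1937: Mon, 1938: Tue, 1939: Wed, 1940: Fri, 1941: Sat
Sundays: 1925, 1931, 1936.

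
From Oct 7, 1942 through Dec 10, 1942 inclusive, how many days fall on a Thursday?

10 Thursdays

Oct 7, 1942 is a Wednesday.
That's 65 days from start to end, counting both.
65 = 7 × 9 + 2, so there are 9 full weeks plus 2 extra days.
Each full week contributes one Thursday: 9 so far.
The 2 extra days are Wed, Thu — 1 of them qualifies.
Total: 9 + 1 = 10.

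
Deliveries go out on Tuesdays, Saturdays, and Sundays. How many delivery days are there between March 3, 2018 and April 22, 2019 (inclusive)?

March 3, 2018 is a Saturday.
That's 416 days from start to end, counting both.
416 = 7 × 59 + 3, so there are 59 full weeks plus 3 extra days.
Each full week contributes 3 days from the set (Tue, Sat, Sun): 59 × 3 = 177.
The 3 extra days are Saturday, Sunday, Monday — 2 of them qualify.
Total: 177 + 2 = 179.

179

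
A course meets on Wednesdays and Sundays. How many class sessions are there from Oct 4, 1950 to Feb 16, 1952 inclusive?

Oct 4, 1950 is a Wednesday.
The range spans 501 days (inclusive of both endpoints).
501 = 7 × 71 + 4, so there are 71 full weeks plus 4 extra days.
Each full week contributes 2 days from the set (Wed, Sun): 71 × 2 = 142.
The 4 extra days are Wednesday, Thursday, Friday, Saturday — 1 of them qualifies.
Total: 142 + 1 = 143.

143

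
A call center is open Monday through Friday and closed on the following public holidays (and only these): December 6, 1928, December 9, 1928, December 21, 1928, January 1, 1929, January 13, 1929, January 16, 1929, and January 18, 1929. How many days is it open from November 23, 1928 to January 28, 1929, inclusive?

November 23, 1928 is a Friday.
From November 23, 1928 to January 28, 1929 is 67 days inclusive.
67 = 7 × 9 + 4, so there are 9 full weeks plus 4 extra days.
Each full week contributes 5 weekdays (Mon–Fri): 9 × 5 = 45.
The 4 extra days are Fri, Sat, Sun, Mon — 2 of them qualify.
Total: 45 + 2 = 47.
Holidays: December 6, 1928 (Thu); December 9, 1928 (Sun); December 21, 1928 (Fri); January 1, 1929 (Tue); January 13, 1929 (Sun); January 16, 1929 (Wed); January 18, 1929 (Fri).
5 of the 7 holidays fall on weekdays; the rest are weekends and were already excluded.
Business days: 47 − 5 = 42.

42 working days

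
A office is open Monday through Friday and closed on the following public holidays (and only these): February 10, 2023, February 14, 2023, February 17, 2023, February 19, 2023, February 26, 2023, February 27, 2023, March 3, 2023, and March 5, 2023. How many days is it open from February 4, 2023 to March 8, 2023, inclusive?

18 working days

February 4, 2023 is a Saturday.
The range spans 33 days (inclusive of both endpoints).
33 = 7 × 4 + 5, so there are 4 full weeks plus 5 extra days.
Each full week contributes 5 weekdays (Mon–Fri): 4 × 5 = 20.
The 5 extra days are Saturday, Sunday, Monday, Tuesday, Wednesday — 3 of them qualify.
Total: 20 + 3 = 23.
Holidays: February 10, 2023 (Fri); February 14, 2023 (Tue); February 17, 2023 (Fri); February 19, 2023 (Sun); February 26, 2023 (Sun); February 27, 2023 (Mon); March 3, 2023 (Fri); March 5, 2023 (Sun).
5 of the 8 holidays fall on weekdays; the rest are weekends and were already excluded.
Business days: 23 − 5 = 18.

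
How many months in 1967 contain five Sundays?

5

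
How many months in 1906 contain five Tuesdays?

4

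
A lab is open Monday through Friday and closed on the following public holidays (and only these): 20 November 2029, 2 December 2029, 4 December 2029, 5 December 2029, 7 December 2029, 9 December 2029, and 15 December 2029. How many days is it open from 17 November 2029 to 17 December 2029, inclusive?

17

17 November 2029 is a Saturday.
That's 31 days from start to end, counting both.
31 = 7 × 4 + 3, so there are 4 full weeks plus 3 extra days.
Each full week contributes 5 weekdays (Mon–Fri): 4 × 5 = 20.
The 3 extra days are Saturday, Sunday, Monday — 1 of them qualifies.
Total: 20 + 1 = 21.
Holidays: 20 November 2029 (Tue); 2 December 2029 (Sun); 4 December 2029 (Tue); 5 December 2029 (Wed); 7 December 2029 (Fri); 9 December 2029 (Sun); 15 December 2029 (Sat).
4 of the 7 holidays fall on weekdays; the rest are weekends and were already excluded.
Business days: 21 − 4 = 17.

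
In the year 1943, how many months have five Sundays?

A month has five Sundays exactly when Sunday falls within its first (length − 28) days.
Jan: 31 days, starts Fri → 5 of Fri, Sat, Sun ✓
Feb: 28 days, starts Mon → 5 of (none)
Mar: 31 days, starts Mon → 5 of Mon, Tue, Wed
Apr: 30 days, starts Thu → 5 of Thu, Fri
May: 31 days, starts Sat → 5 of Sat, Sun, Mon ✓
Jun: 30 days, starts Tue → 5 of Tue, Wed
Jul: 31 days, starts Thu → 5 of Thu, Fri, Sat
Aug: 31 days, starts Sun → 5 of Sun, Mon, Tue ✓
Sep: 30 days, starts Wed → 5 of Wed, Thu
Oct: 31 days, starts Fri → 5 of Fri, Sat, Sun ✓
Nov: 30 days, starts Mon → 5 of Mon, Tue
Dec: 31 days, starts Wed → 5 of Wed, Thu, Fri
Months with five Sundays: Jan, May, Aug, Oct.

4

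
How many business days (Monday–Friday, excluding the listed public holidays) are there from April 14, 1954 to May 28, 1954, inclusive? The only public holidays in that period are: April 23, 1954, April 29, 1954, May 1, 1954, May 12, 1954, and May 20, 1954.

29 business days

April 14, 1954 is a Wednesday.
The range spans 45 days (inclusive of both endpoints).
45 = 7 × 6 + 3, so there are 6 full weeks plus 3 extra days.
Each full week contributes 5 weekdays (Mon–Fri): 6 × 5 = 30.
The 3 extra days are Wed, Thu, Fri — 3 of them qualify.
Total: 30 + 3 = 33.
Holidays: April 23, 1954 (Fri); April 29, 1954 (Thu); May 1, 1954 (Sat); May 12, 1954 (Wed); May 20, 1954 (Thu).
4 of the 5 holidays fall on weekdays; the rest are weekends and were already excluded.
Business days: 33 − 4 = 29.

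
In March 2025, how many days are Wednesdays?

March 1, 2025 is a Saturday.
From March 1, 2025 to March 31, 2025 is 31 days inclusive.
31 = 7 × 4 + 3, so there are 4 full weeks plus 3 extra days.
Each full week contributes one Wednesday: 4 so far.
The 3 extra days are Sat, Sun, Mon — none qualify.
Total: 4 + 0 = 4.

4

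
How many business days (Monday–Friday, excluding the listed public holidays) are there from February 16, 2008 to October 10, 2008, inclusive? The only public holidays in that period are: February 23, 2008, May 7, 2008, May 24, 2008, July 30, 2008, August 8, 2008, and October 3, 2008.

February 16, 2008 is a Saturday.
The range spans 238 days (inclusive of both endpoints).
238 = 7 × 34, so the span is exactly 34 full weeks.
Each full week contributes 5 weekdays (Mon–Fri): 34 × 5 = 170.
Holidays: February 23, 2008 (Sat); May 7, 2008 (Wed); May 24, 2008 (Sat); July 30, 2008 (Wed); August 8, 2008 (Fri); October 3, 2008 (Fri).
4 of the 6 holidays fall on weekdays; the rest are weekends and were already excluded.
Business days: 170 − 4 = 166.

166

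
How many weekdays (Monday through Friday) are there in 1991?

261 weekdays

January 1, 1991 is a Tuesday.
The range spans 365 days (inclusive of both endpoints).
365 = 7 × 52 + 1, so there are 52 full weeks plus 1 extra day.
Each full week contributes 5 weekdays (Mon–Fri): 52 × 5 = 260.
The 1 extra day is Tuesday — 1 of them qualifies.
Total: 260 + 1 = 261.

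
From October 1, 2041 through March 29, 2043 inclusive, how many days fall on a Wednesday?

78 Wednesdays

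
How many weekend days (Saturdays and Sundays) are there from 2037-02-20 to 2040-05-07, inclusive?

2037-02-20 is a Friday.
From 2037-02-20 to 2040-05-07 is 1173 days inclusive.
1173 = 7 × 167 + 4, so there are 167 full weeks plus 4 extra days.
Each full week contributes 2 weekend days (Sat, Sun): 167 × 2 = 334.
The 4 extra days are Fri, Sat, Sun, Mon — 2 of them qualify.
Total: 334 + 2 = 336.

336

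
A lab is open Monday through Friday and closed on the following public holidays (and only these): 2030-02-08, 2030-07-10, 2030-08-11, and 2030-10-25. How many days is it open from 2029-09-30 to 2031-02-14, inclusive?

357 business days

2029-09-30 is a Sunday.
That's 503 days from start to end, counting both.
503 = 7 × 71 + 6, so there are 71 full weeks plus 6 extra days.
Each full week contributes 5 weekdays (Mon–Fri): 71 × 5 = 355.
The 6 extra days are Sunday, Monday, Tuesday, Wednesday, Thursday, Friday — 5 of them qualify.
Total: 355 + 5 = 360.
Holidays: 2030-02-08 (Fri); 2030-07-10 (Wed); 2030-08-11 (Sun); 2030-10-25 (Fri).
3 of the 4 holidays fall on weekdays; the rest are weekends and were already excluded.
Business days: 360 − 3 = 357.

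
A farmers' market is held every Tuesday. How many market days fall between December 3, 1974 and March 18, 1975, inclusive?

December 3, 1974 is a Tuesday.
The range spans 106 days (inclusive of both endpoints).
106 = 7 × 15 + 1, so there are 15 full weeks plus 1 extra day.
Each full week contributes one Tuesday: 15 so far.
The 1 extra day is Tuesday — 1 of them qualifies.
Total: 15 + 1 = 16.

16 Tuesdays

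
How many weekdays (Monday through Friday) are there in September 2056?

21 weekdays

September 1, 2056 is a Friday.
That's 30 days from start to end, counting both.
30 = 7 × 4 + 2, so there are 4 full weeks plus 2 extra days.
Each full week contributes 5 weekdays (Mon–Fri): 4 × 5 = 20.
The 2 extra days are Fri, Sat — 1 of them qualifies.
Total: 20 + 1 = 21.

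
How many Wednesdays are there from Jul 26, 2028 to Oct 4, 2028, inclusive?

Jul 26, 2028 is a Wednesday.
That's 71 days from start to end, counting both.
71 = 7 × 10 + 1, so there are 10 full weeks plus 1 extra day.
Each full week contributes one Wednesday: 10 so far.
The 1 extra day is Wed — 1 of them qualifies.
Total: 10 + 1 = 11.

11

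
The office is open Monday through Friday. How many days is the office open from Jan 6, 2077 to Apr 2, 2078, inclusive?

Jan 6, 2077 is a Wednesday.
That's 452 days from start to end, counting both.
452 = 7 × 64 + 4, so there are 64 full weeks plus 4 extra days.
Each full week contributes 5 weekdays (Mon–Fri): 64 × 5 = 320.
The 4 extra days are Wed, Thu, Fri, Sat — 3 of them qualify.
Total: 320 + 3 = 323.

323 weekdays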